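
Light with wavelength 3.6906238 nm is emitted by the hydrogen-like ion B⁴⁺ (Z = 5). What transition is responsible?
n = 9 → n = 1

First, find the photon energy from the wavelength (hc = 1239.84 eV·nm):
E = hc/λ = 1239.84 eV·nm / 3.6906238 nm = 335.94321 eV

The energy levels of B⁴⁺ satisfy E_n = -13.6057 × 5² / n² eV, so an emission n_i → n_f releases
ΔE = 13.6057 × 5² × (1/n_f² − 1/n_i²) eV.

Setting ΔE equal to the photon energy:
1/n_f² − 1/n_i² = 335.94321 / (13.6057 × 5²) = 0.98765432

Since 1/n_i² must be positive, we need 1/n_f² > 0.98765432, i.e. n_f ≤ 1. For each allowed n_f, solve n_i = (1/n_f² − 0.98765432)^(−1/2) and check whether it is a whole number:
  n_f = 1: 1/n_i² = 1.00000000 − 0.98765432 = 0.01234568 → n_i = 9.000  → integer, n_i = 9 ✓

Only n_f = 1 gives an integer upper level, n_i = 9.

The transition is from n = 9 to n = 1 (emission).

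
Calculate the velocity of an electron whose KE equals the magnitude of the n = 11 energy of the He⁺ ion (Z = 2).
3.98e+05 m/s (or 0.13% of c)

The binding energy at n = 11 for He⁺ is:
E_11 = -13.6057 × 2²/11² = -0.449775 eV
|E_11| = 0.449775 eV

Convert to Joules:
KE = 0.449775 eV × (1.602177 × 10⁻¹⁹ J/eV) = 7.2062e-20 J

Using KE = ½mv²:
v = √(2·KE/m_e)
v = √(2 × 7.2062e-20 J / 9.10938 × 10⁻³¹ kg)
v = 3.98e+05 m/s

This is approximately 0.13% the speed of light.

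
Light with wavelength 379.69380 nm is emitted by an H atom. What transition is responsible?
n = 10 → n = 2

First, find the photon energy from the wavelength (hc = 1239.84 eV·nm):
E = hc/λ = 1239.84 eV·nm / 379.69380 nm = 3.2653680 eV

The energy levels of hydrogen satisfy E_n = -13.6057 / n² eV, so an emission n_i → n_f releases
ΔE = 13.6057 × (1/n_f² − 1/n_i²) eV.

Setting ΔE equal to the photon energy:
1/n_f² − 1/n_i² = 3.2653680 / 13.6057 = 0.24000000

Since 1/n_i² must be positive, we need 1/n_f² > 0.24000000, i.e. n_f ≤ 2. For each allowed n_f, solve n_i = (1/n_f² − 0.24000000)^(−1/2) and check whether it is a whole number:
  n_f = 1: 1/n_i² = 1.00000000 − 0.24000000 = 0.76000000 → n_i = 1.147  (not an integer) ✗
  n_f = 2: 1/n_i² = 0.25000000 − 0.24000000 = 0.01000000 → n_i = 10.000  → integer, n_i = 10 ✓

Only n_f = 2 gives an integer upper level, n_i = 10.

The transition is from n = 10 to n = 2 (emission).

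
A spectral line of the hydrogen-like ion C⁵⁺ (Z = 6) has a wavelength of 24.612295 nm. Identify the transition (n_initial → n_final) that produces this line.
n = 11 → n = 3

First, find the photon energy from the wavelength (hc = 1239.84 eV·nm):
E = hc/λ = 1239.84 eV·nm / 24.612295 nm = 50.374823 eV

The energy levels of C⁵⁺ satisfy E_n = -13.6057 × 6² / n² eV, so an emission n_i → n_f releases
ΔE = 13.6057 × 6² × (1/n_f² − 1/n_i²) eV.

Setting ΔE equal to the photon energy:
1/n_f² − 1/n_i² = 50.374823 / (13.6057 × 6²) = 0.10284665

Since 1/n_i² must be positive, we need 1/n_f² > 0.10284665, i.e. n_f ≤ 3. For each allowed n_f, solve n_i = (1/n_f² − 0.10284665)^(−1/2) and check whether it is a whole number:
  n_f = 1: 1/n_i² = 1.00000000 − 0.10284665 = 0.89715335 → n_i = 1.056  (not an integer) ✗
  n_f = 2: 1/n_i² = 0.25000000 − 0.10284665 = 0.14715335 → n_i = 2.607  (not an integer) ✗
  n_f = 3: 1/n_i² = 0.11111111 − 0.10284665 = 0.00826446 → n_i = 11.000  → integer, n_i = 11 ✓

Only n_f = 3 gives an integer upper level, n_i = 11.

The transition is from n = 11 to n = 3 (emission).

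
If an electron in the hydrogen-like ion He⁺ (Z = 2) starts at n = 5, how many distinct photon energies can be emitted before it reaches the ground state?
10

The electron can occupy levels n = 1, 2, ..., 5 during de-excitation — that is m = 5 - 1 + 1 = 5 distinct levels.

The number of distinct spectral lines equals the number of ways to choose 2 of these m levels (each pair gives one possible emission transition):

Number of lines = m(m-1)/2 = 5×4/2 = 10

These correspond to all possible transitions between the 5 levels:
5 → 4, 5 → 3, 5 → 2, 5 → 1, 4 → 3, 4 → 2, 4 → 1, 3 → 2...

Each transition produces a photon with a unique energy (and thus wavelength). This count does not depend on Z.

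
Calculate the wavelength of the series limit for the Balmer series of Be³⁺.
22.78163 nm

The series limit corresponds to the transition from n = ∞ to n = 2.
This is the highest energy (shortest wavelength) transition in the Balmer series.

E_∞ = 0 eV
E_2 = -13.6057 × 4² / 2² = -54.4228000 eV

Energy at series limit:
ΔE = E_∞ - E_2 = 0 - (-54.4228000) = 54.4228000 eV
λ = hc/E = 1239.84 eV·nm / 54.4228000 eV = 22.78163 nm

This energy equals the ionization energy from the n = 2 state of Be³⁺.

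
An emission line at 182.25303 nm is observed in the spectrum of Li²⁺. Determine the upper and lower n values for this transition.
n = 12 → n = 4

First, find the photon energy from the wavelength (hc = 1239.84 eV·nm):
E = hc/λ = 1239.84 eV·nm / 182.25303 nm = 6.8028499 eV

The energy levels of Li²⁺ satisfy E_n = -13.6057 × 3² / n² eV, so an emission n_i → n_f releases
ΔE = 13.6057 × 3² × (1/n_f² − 1/n_i²) eV.

Setting ΔE equal to the photon energy:
1/n_f² − 1/n_i² = 6.8028499 / (13.6057 × 3²) = 0.055555555

Since 1/n_i² must be positive, we need 1/n_f² > 0.055555555, i.e. n_f ≤ 4. For each allowed n_f, solve n_i = (1/n_f² − 0.055555555)^(−1/2) and check whether it is a whole number:
  n_f = 1: 1/n_i² = 1.000000000 − 0.055555555 = 0.944444445 → n_i = 1.029  (not an integer) ✗
  n_f = 2: 1/n_i² = 0.250000000 − 0.055555555 = 0.194444445 → n_i = 2.268  (not an integer) ✗
  n_f = 3: 1/n_i² = 0.111111111 − 0.055555555 = 0.055555556 → n_i = 4.243  (not an integer) ✗
  n_f = 4: 1/n_i² = 0.062500000 − 0.055555555 = 0.006944445 → n_i = 12.000  → integer, n_i = 12 ✓

Only n_f = 4 gives an integer upper level, n_i = 12.

The transition is from n = 12 to n = 4 (emission).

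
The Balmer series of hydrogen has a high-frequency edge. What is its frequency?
8.225e+14 Hz

The series limit corresponds to the transition from n = ∞ to n = 2.
This is the highest energy (shortest wavelength) transition in the Balmer series.

E_∞ = 0 eV
E_2 = -13.6057 / 2² = -3.40142500 eV

Energy at series limit:
ΔE = E_∞ - E_2 = 0 - (-3.40142500) = 3.40142500 eV
E = 3.40142500 eV × (1.602177 × 10⁻¹⁹ J/eV) = 5.44968e-19 J
f = E/h = 5.44968e-19 J / (6.62607 × 10⁻³⁴ J·s) = 8.225e+14 Hz

This energy equals the ionization energy from the n = 2 state of hydrogen.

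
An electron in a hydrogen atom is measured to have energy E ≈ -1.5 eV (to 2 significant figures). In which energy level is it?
n = 3

The exact energy levels follow E_n = -13.6057 eV / n².

The measured value (-1.5 eV) is reported to only 2 significant figures, so we must test candidate n values and see which one matches to that precision.

Candidate energies:
  n = 1:  E = -13.6057/1² = -13.60570 eV
  n = 2:  E = -13.6057/2² = -3.40143 eV
  n = 3:  E = -13.6057/3² = -1.51174 eV  ← matches
  n = 4:  E = -13.6057/4² = -0.85036 eV
  n = 5:  E = -13.6057/5² = -0.54423 eV

Checking against the measurement of -1.5 eV (2 sig figs), only n = 3 agrees:
E_3 = -1.51174 eV, which rounds to -1.5 eV ✓

Therefore n = 3.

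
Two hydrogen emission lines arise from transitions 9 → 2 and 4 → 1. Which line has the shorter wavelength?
4 → 1

Calculate the energy for each transition:

Transition 9 → 2:
ΔE₁ = |E_2 - E_9| = |-13.6057/2² - (-13.6057/9²)|
ΔE₁ = |-3.4014250000 - (-0.1679716049)| = 3.2334534 eV

Transition 4 → 1:
ΔE₂ = |E_1 - E_4| = |-13.6057/1² - (-13.6057/4²)|
ΔE₂ = |-13.6057000000 - (-0.8503562500)| = 12.7553438 eV

Since 12.7553438 eV > 3.2334534 eV, the transition 4 → 1 emits the more energetic photon.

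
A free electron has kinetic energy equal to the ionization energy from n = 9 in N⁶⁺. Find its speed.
1.70154e+06 m/s (or 0.568% of c)

The binding energy at n = 9 for N⁶⁺ is:
E_9 = -13.6057 × 7²/9² = -8.23060864 eV
|E_9| = 8.23060864 eV

Convert to Joules:
KE = 8.23060864 eV × (1.602177 × 10⁻¹⁹ J/eV) = 1.3186892e-18 J

Using KE = ½mv²:
v = √(2·KE/m_e)
v = √(2 × 1.3186892e-18 J / 9.10938 × 10⁻³¹ kg)
v = 1.70154e+06 m/s

This is approximately 0.568% the speed of light.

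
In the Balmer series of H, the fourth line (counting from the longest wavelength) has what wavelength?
410.069 nm

The lines of a series are numbered from the longest wavelength (smallest ΔE) outward; the fourth line is the transition from n = n_f + 4 to n_f.
The Balmer series has all transitions ending at n_f = 2.

For H, the fourth line (δ-line) is the jump from n = 6 to n = 2:
E_6 = -13.6057 / 6² = -0.3779361 eV
E_2 = -13.6057 / 2² = -3.4014250 eV
ΔE = E_6 - E_2 = 3.0234889 eV

λ = hc/E = 1239.84 eV·nm / 3.0234889 eV
λ = 410.069 nm

This is the δ-line of the Balmer series in H.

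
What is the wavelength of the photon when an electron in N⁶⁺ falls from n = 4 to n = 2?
9.91853 nm

First, find the transition energy using E_n = -13.6057 Z² / n² eV:
E_4 = -13.6057 × 7² / 4² = -41.6674563 eV
E_2 = -13.6057 × 7² / 2² = -166.6698250 eV

Photon energy: |ΔE| = |E_2 - E_4| = 125.0023687 eV

Convert to wavelength using E = hc/λ with hc = 1239.84 eV·nm:
λ = hc/E = 1239.84 eV·nm / 125.0023687 eV
λ = 9.91853 nm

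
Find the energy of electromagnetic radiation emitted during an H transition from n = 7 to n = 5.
0.26656 eV

The energy levels are E_n = -13.6057 eV / n².

Energy at n = 7: E_7 = -13.6057 / 7² = -0.27766735 eV
Energy at n = 5: E_5 = -13.6057 / 5² = -0.54422800 eV

For emission (electron falling to lower state), the photon energy is:
E_photon = E_7 - E_5 = |-0.27766735 - (-0.54422800)|
E_photon = 0.26656 eV

This energy is carried away by the emitted photon.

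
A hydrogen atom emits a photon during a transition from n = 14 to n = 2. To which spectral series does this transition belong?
Balmer series

The spectral series in hydrogen are named based on the final (lower) energy level:
- Lyman series: n_final = 1 (ultraviolet)
- Balmer series: n_final = 2 (visible/near-UV)
- Paschen series: n_final = 3 (infrared)
- Brackett series: n_final = 4 (infrared)
- Pfund series: n_final = 5 (far infrared)

Since this transition ends at n = 2, it belongs to the Balmer series.

For reference, this 14 → 2 line has photon energy
ΔE = 13.6057 eV × (1/2² - 1/14²) = 3.3320082 eV,
corresponding to wavelength λ = hc/ΔE = 1239.84 eV·nm / 3.3320082 eV = 372.100 nm in the visible/near-UV region.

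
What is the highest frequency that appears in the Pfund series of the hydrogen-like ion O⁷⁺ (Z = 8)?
8.42200e+15 Hz

The series limit corresponds to the transition from n = ∞ to n = 5.
This is the highest energy (shortest wavelength) transition in the Pfund series.

E_∞ = 0 eV
E_5 = -13.6057 × 8² / 5² = -34.8305920 eV

Energy at series limit:
ΔE = E_∞ - E_5 = 0 - (-34.8305920) = 34.8305920 eV
E = 34.8305920 eV × (1.602177 × 10⁻¹⁹ J/eV) = 5.5804773e-18 J
f = E/h = 5.5804773e-18 J / (6.62607 × 10⁻³⁴ J·s) = 8.42200e+15 Hz

This energy equals the ionization energy from the n = 5 state of O⁷⁺.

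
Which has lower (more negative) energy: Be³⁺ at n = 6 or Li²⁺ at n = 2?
Li²⁺ at n = 2 (E = -30.61 eV)

Using E_n = -13.6057 Z² / n² eV:

Be³⁺ (Z = 4) at n = 6:
E = -13.6057 × 4² / 6² = -13.6057 × 16 / 36 = -6.04698 eV

Li²⁺ (Z = 3) at n = 2:
E = -13.6057 × 3² / 2² = -13.6057 × 9 / 4 = -30.61283 eV

Since -30.61283 eV < -6.04698 eV,
Li²⁺ at n = 2 is more tightly bound (requires more energy to ionize).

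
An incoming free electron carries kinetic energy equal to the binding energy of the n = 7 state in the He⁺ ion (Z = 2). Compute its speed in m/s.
6.2506e+05 m/s (or 0.208% of c)

The binding energy at n = 7 for He⁺ is:
E_7 = -13.6057 × 2²/7² = -1.1106694 eV
|E_7| = 1.1106694 eV

Convert to Joules:
KE = 1.1106694 eV × (1.602177 × 10⁻¹⁹ J/eV) = 1.779489e-19 J

Using KE = ½mv²:
v = √(2·KE/m_e)
v = √(2 × 1.779489e-19 J / 9.10938 × 10⁻³¹ kg)
v = 6.2506e+05 m/s

This is approximately 0.208% the speed of light.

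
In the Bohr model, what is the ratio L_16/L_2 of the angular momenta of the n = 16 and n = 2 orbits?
8.000

In the Bohr model, L_n = nℏ, so the ratio is purely the ratio of quantum numbers:

L_16/L_2 = 16ℏ / 2ℏ = 16/2 = 8.000

The angular momentum scales linearly with n.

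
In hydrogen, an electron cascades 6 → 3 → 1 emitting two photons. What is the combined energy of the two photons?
13.2278 eV

The energy levels of hydrogen are E_n = -13.6057 / n² eV.

First transition (6 → 3):
ΔE₁ = |E_3 - E_6|
ΔE₁ = |-1.5117444444 - (-0.3779361111)| = 1.1338083 eV

Second transition (3 → 1):
ΔE₂ = |E_1 - E_3|
ΔE₂ = |-13.6057000000 - (-1.5117444444)| = 12.0939556 eV

Total energy released:
E_total = ΔE₁ + ΔE₂ = 1.1338083 + 12.0939556 = 13.2278 eV

Note: This equals the direct transition 6 → 1: 13.2278 eV ✓
Energy is conserved regardless of the path taken.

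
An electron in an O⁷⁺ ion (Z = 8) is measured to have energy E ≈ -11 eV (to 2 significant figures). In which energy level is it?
n = 9

The exact energy levels follow E_n = -13.6057 Z² / n² eV with Z = 8.

The measured value (-11 eV) is reported to only 2 significant figures, so we must test candidate n values and see which one matches to that precision.

Candidate energies:
  n = 7:  E = -13.6057 × 8² / 7² = -17.77071 eV
  n = 8:  E = -13.6057 × 8² / 8² = -13.60570 eV
  n = 9:  E = -13.6057 × 8² / 9² = -10.75018 eV  ← matches
  n = 10:  E = -13.6057 × 8² / 10² = -8.70765 eV
  n = 11:  E = -13.6057 × 8² / 11² = -7.19640 eV

Checking against the measurement of -11 eV (2 sig figs), only n = 9 agrees:
E_9 = -10.75018 eV, which rounds to -11 eV ✓

Therefore n = 9.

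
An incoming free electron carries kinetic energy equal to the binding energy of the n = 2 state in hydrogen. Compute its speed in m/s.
1.0938e+06 m/s (or 0.3649% of c)

The binding energy at n = 2 for hydrogen is:
E_2 = -13.6057/2² = -3.4014250 eV
|E_2| = 3.4014250 eV

Convert to Joules:
KE = 3.4014250 eV × (1.602177 × 10⁻¹⁹ J/eV) = 5.449685e-19 J

Using KE = ½mv²:
v = √(2·KE/m_e)
v = √(2 × 5.449685e-19 J / 9.10938 × 10⁻³¹ kg)
v = 1.0938e+06 m/s

This is approximately 0.3649% the speed of light.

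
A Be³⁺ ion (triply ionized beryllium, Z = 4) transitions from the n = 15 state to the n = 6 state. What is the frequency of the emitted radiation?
1.228e+15 Hz

First, find the transition energy:
E_15 = -13.6057 × 4² / 15² = -0.967516 eV
E_6 = -13.6057 × 4² / 6² = -6.046978 eV
|ΔE| = |E_6 - E_15| = 5.079462 eV

Convert to Joules: E = 5.079462 eV × (1.602177 × 10⁻¹⁹ J/eV) = 8.13820e-19 J

Using E = hf:
f = E/h = 8.13820e-19 J / (6.62607 × 10⁻³⁴ J·s)
f = 1.228e+15 Hz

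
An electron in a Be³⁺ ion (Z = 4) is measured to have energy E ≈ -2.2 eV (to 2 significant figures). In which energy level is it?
n = 10

The exact energy levels follow E_n = -13.6057 Z² / n² eV with Z = 4.

The measured value (-2.2 eV) is reported to only 2 significant figures, so we must test candidate n values and see which one matches to that precision.

Candidate energies:
  n = 8:  E = -13.6057 × 4² / 8² = -3.40143 eV
  n = 9:  E = -13.6057 × 4² / 9² = -2.68755 eV
  n = 10:  E = -13.6057 × 4² / 10² = -2.17691 eV  ← matches
  n = 11:  E = -13.6057 × 4² / 11² = -1.79910 eV
  n = 12:  E = -13.6057 × 4² / 12² = -1.51174 eV

Checking against the measurement of -2.2 eV (2 sig figs), only n = 10 agrees:
E_10 = -2.17691 eV, which rounds to -2.2 eV ✓

Therefore n = 10.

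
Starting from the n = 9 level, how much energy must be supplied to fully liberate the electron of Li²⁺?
1.51174 eV

The ionization energy is the energy needed to remove the electron completely (n → ∞).

For a hydrogen-like ion with Z = 3, E_n = -13.6057 Z² / n² eV.

At n = 9: E_9 = -13.6057 × 3² / 9² = -1.51174444 eV
At n = ∞: E_∞ = 0 eV

Ionization energy = E_∞ - E_9 = 0 - (-1.51174444) = 1.51174444 eV
Ionization energy ≈ 1.51174 eV

This is also called the binding energy of the electron in state n = 9.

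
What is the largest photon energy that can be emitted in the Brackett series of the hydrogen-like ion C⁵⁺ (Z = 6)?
30.61283 eV

The series limit corresponds to the transition from n = ∞ to n = 4.
This is the highest energy (shortest wavelength) transition in the Brackett series.

E_∞ = 0 eV
E_4 = -13.6057 × 6² / 4² = -30.61283 eV

Energy at series limit:
ΔE = E_∞ - E_4 = 0 - (-30.61283) = 30.61283 eV

This energy equals the ionization energy from the n = 4 state of C⁵⁺.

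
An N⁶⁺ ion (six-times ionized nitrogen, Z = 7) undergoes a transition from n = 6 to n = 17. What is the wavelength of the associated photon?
76.476587 nm

First, find the transition energy using E_n = -13.6057 Z² / n² eV:
E_6 = -13.6057 × 7² / 6² = -18.51886944 eV
E_17 = -13.6057 × 7² / 17² = -2.30684879 eV

Photon energy: |ΔE| = |E_17 - E_6| = 16.21202065 eV

Convert to wavelength using E = hc/λ with hc = 1239.84 eV·nm:
λ = hc/E = 1239.84 eV·nm / 16.21202065 eV
λ = 76.476587 nm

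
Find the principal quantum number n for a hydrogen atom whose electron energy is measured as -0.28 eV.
n = 7

The exact energy levels follow E_n = -13.6057 eV / n².

The measured value (-0.28 eV) is reported to only 2 significant figures, so we must test candidate n values and see which one matches to that precision.

Candidate energies:
  n = 5:  E = -13.6057/5² = -0.544228 eV
  n = 6:  E = -13.6057/6² = -0.377936 eV
  n = 7:  E = -13.6057/7² = -0.277667 eV  ← matches
  n = 8:  E = -13.6057/8² = -0.212589 eV
  n = 9:  E = -13.6057/9² = -0.167972 eV

Checking against the measurement of -0.28 eV (2 sig figs), only n = 7 agrees:
E_7 = -0.277667 eV, which rounds to -0.28 eV ✓

Therefore n = 7.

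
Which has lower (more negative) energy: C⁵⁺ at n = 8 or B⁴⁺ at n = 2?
B⁴⁺ at n = 2 (E = -85.0356 eV)

Using E_n = -13.6057 Z² / n² eV:

C⁵⁺ (Z = 6) at n = 8:
E = -13.6057 × 6² / 8² = -13.6057 × 36 / 64 = -7.6532063 eV

B⁴⁺ (Z = 5) at n = 2:
E = -13.6057 × 5² / 2² = -13.6057 × 25 / 4 = -85.0356250 eV

Since -85.0356250 eV < -7.6532063 eV,
B⁴⁺ at n = 2 is more tightly bound (requires more energy to ionize).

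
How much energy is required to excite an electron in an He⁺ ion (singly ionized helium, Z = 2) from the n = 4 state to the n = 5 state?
1.22 eV

The energy levels of a hydrogen-like atom are E_n = -13.6057 Z² eV / n².

Energy at n = 4: E_4 = -13.6057 × 2² / 4² = -3.40143 eV
Energy at n = 5: E_5 = -13.6057 × 2² / 5² = -2.17691 eV

The excitation energy is the difference:
ΔE = E_5 - E_4
ΔE = -2.17691 - (-3.40143)
ΔE = 1.22 eV

Since this is positive, energy must be absorbed (photon absorption).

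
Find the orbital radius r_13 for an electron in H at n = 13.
8.9431 nm (or 89.4309 Å)

The Bohr radius formula is:
r_n = n² a₀ / Z

where a₀ = 0.0529177 nm is the Bohr radius.

For H (Z = 1) at n = 13:
r_13 = 13² × 0.0529177 nm / 1
r_13 = 169 × 0.0529177 nm / 1
r_13 = 8.94309 nm / 1
r_13 = 8.9431 nm

The electron orbits at approximately 8.9431 nm from the nucleus.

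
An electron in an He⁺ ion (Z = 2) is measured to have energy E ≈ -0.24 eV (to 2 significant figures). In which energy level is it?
n = 15

The exact energy levels follow E_n = -13.6057 Z² / n² eV with Z = 2.

The measured value (-0.24 eV) is reported to only 2 significant figures, so we must test candidate n values and see which one matches to that precision.

Candidate energies:
  n = 13:  E = -13.6057 × 2² / 13² = -0.32203 eV
  n = 14:  E = -13.6057 × 2² / 14² = -0.27767 eV
  n = 15:  E = -13.6057 × 2² / 15² = -0.24188 eV  ← matches
  n = 16:  E = -13.6057 × 2² / 16² = -0.21259 eV
  n = 17:  E = -13.6057 × 2² / 17² = -0.18831 eV

Checking against the measurement of -0.24 eV (2 sig figs), only n = 15 agrees:
E_15 = -0.24188 eV, which rounds to -0.24 eV ✓

Therefore n = 15.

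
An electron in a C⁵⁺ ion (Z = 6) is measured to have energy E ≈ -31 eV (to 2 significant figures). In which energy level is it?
n = 4

The exact energy levels follow E_n = -13.6057 Z² / n² eV with Z = 6.

The measured value (-31 eV) is reported to only 2 significant figures, so we must test candidate n values and see which one matches to that precision.

Candidate energies:
  n = 2:  E = -13.6057 × 6² / 2² = -122.45130 eV
  n = 3:  E = -13.6057 × 6² / 3² = -54.42280 eV
  n = 4:  E = -13.6057 × 6² / 4² = -30.61283 eV  ← matches
  n = 5:  E = -13.6057 × 6² / 5² = -19.59221 eV
  n = 6:  E = -13.6057 × 6² / 6² = -13.60570 eV

Checking against the measurement of -31 eV (2 sig figs), only n = 4 agrees:
E_4 = -30.61283 eV, which rounds to -31 eV ✓

Therefore n = 4.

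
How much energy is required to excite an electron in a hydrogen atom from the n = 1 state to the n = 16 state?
13.55 eV

The energy levels of a hydrogen-like atom are E_n = -13.6057 eV / n².

Energy at n = 1: E_1 = -13.6057 / 1² = -13.60570 eV
Energy at n = 16: E_16 = -13.6057 / 16² = -0.05315 eV

The excitation energy is the difference:
ΔE = E_16 - E_1
ΔE = -0.05315 - (-13.60570)
ΔE = 13.55 eV

Since this is positive, energy must be absorbed (photon absorption).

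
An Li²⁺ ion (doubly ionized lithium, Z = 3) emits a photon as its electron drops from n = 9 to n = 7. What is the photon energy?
0.987 eV

The energy levels are E_n = -13.6057 Z² eV / n².

Energy at n = 9: E_9 = -13.6057 × 3² / 9² = -1.511744 eV
Energy at n = 7: E_7 = -13.6057 × 3² / 7² = -2.499006 eV

For emission (electron falling to lower state), the photon energy is:
E_photon = E_9 - E_7 = |-1.511744 - (-2.499006)|
E_photon = 0.987 eV

This energy is carried away by the emitted photon.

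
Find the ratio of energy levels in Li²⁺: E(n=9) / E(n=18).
4.00

Using E_n = -13.6057 Z² / n² eV with Z = 3:

E_9 = -13.6057 × 3² / 9² = -122.4513 / 81 = -1.51174444 eV
E_18 = -13.6057 × 3² / 18² = -122.4513 / 324 = -0.37793611 eV

The ratio is:
E_9/E_18 = (-1.51174444) / (-0.37793611)
E_9/E_18 = (-122.4513/81) / (-122.4513/324)
E_9/E_18 = 324/81
E_9/E_18 = 4.00
(Note: the Z² factors cancel in the ratio.)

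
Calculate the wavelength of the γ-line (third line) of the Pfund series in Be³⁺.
233.657726 nm

The lines of a series are numbered from the longest wavelength (smallest ΔE) outward; the third line is the transition from n = n_f + 3 to n_f.
The Pfund series has all transitions ending at n_f = 5.

For Be³⁺ (Z = 4), the third line (γ-line) is the jump from n = 8 to n = 5:
E_8 = -13.6057 × 4² / 8² = -3.4014250000 eV
E_5 = -13.6057 × 4² / 5² = -8.7076480000 eV
ΔE = E_8 - E_5 = 5.3062230000 eV

λ = hc/E = 1239.84 eV·nm / 5.3062230000 eV
λ = 233.657726 nm

This is the γ-line of the Pfund series in Be³⁺.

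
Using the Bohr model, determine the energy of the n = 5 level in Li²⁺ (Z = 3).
-4.89805 eV

For hydrogen-like ions, the energy levels scale with Z²:
E_n = -13.6057 Z² / n² eV

For Li²⁺ (Z = 3) at n = 5:
E_5 = -13.6057 × 3² / 5²
E_5 = -13.6057 × 9 / 25
E_5 = -122.4513 / 25
E_5 = -4.89805 eV

The energy is 9 times more negative than hydrogen at the same n due to the stronger nuclear charge.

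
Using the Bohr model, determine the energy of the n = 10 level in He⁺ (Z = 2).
-0.544228 eV

For hydrogen-like ions, the energy levels scale with Z²:
E_n = -13.6057 Z² / n² eV

For He⁺ (Z = 2) at n = 10:
E_10 = -13.6057 × 2² / 10²
E_10 = -13.6057 × 4 / 100
E_10 = -54.4228 / 100
E_10 = -0.544228 eV

The energy is 4 times more negative than hydrogen at the same n due to the stronger nuclear charge.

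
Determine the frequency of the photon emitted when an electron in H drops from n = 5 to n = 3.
2.33944e+14 Hz

First, find the transition energy:
E_5 = -13.6057 / 5² = -0.544228000 eV
E_3 = -13.6057 / 3² = -1.511744444 eV
|ΔE| = |E_3 - E_5| = 0.967516444 eV

Convert to Joules: E = 0.967516444 eV × (1.602177 × 10⁻¹⁹ J/eV) = 1.5501326e-19 J

Using E = hf:
f = E/h = 1.5501326e-19 J / (6.62607 × 10⁻³⁴ J·s)
f = 2.33944e+14 Hz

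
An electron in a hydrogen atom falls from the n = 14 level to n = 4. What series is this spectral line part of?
Brackett series

The spectral series in hydrogen are named based on the final (lower) energy level:
- Lyman series: n_final = 1 (ultraviolet)
- Balmer series: n_final = 2 (visible/near-UV)
- Paschen series: n_final = 3 (infrared)
- Brackett series: n_final = 4 (infrared)
- Pfund series: n_final = 5 (far infrared)

Since this transition ends at n = 4, it belongs to the Brackett series.

For reference, this 14 → 4 line has photon energy
ΔE = 13.6057 eV × (1/4² - 1/14²) = 0.7809394133 eV,
corresponding to wavelength λ = hc/ΔE = 1239.84 eV·nm / 0.7809394133 eV = 1587.6264 nm in the infrared region.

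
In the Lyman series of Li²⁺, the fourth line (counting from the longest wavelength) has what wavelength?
10.547 nm

The lines of a series are numbered from the longest wavelength (smallest ΔE) outward; the fourth line is the transition from n = n_f + 4 to n_f.
The Lyman series has all transitions ending at n_f = 1.

For Li²⁺ (Z = 3), the fourth line (δ-line) is the jump from n = 5 to n = 1:
E_5 = -13.6057 × 3² / 5² = -4.89805 eV
E_1 = -13.6057 × 3² / 1² = -122.45130 eV
ΔE = E_5 - E_1 = 117.55325 eV

λ = hc/E = 1239.84 eV·nm / 117.55325 eV
λ = 10.547 nm

This is the δ-line of the Lyman series in Li²⁺.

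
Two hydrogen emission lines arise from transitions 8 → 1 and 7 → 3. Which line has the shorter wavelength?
8 → 1

Calculate the energy for each transition:

Transition 8 → 1:
ΔE₁ = |E_1 - E_8| = |-13.6057/1² - (-13.6057/8²)|
ΔE₁ = |-13.60570000 - (-0.21258906)| = 13.39311 eV

Transition 7 → 3:
ΔE₂ = |E_3 - E_7| = |-13.6057/3² - (-13.6057/7²)|
ΔE₂ = |-1.51174444 - (-0.27766735)| = 1.23408 eV

Since 13.39311 eV > 1.23408 eV, the transition 8 → 1 emits the more energetic photon.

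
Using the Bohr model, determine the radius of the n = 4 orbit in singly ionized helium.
0.4233 nm (or 4.2334 Å)

The Bohr radius formula is:
r_n = n² a₀ / Z

where a₀ = 0.0529177 nm is the Bohr radius.

For He⁺ (Z = 2) at n = 4:
r_4 = 4² × 0.0529177 nm / 2
r_4 = 16 × 0.0529177 nm / 2
r_4 = 0.84668 nm / 2
r_4 = 0.4233 nm

The electron orbits at approximately 0.4233 nm from the nucleus.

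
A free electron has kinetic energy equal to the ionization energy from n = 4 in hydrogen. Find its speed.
5.4692e+05 m/s (or 0.1824% of c)

The binding energy at n = 4 for hydrogen is:
E_4 = -13.6057/4² = -0.85035625 eV
|E_4| = 0.85035625 eV

Convert to Joules:
KE = 0.85035625 eV × (1.602177 × 10⁻¹⁹ J/eV) = 1.362421e-19 J

Using KE = ½mv²:
v = √(2·KE/m_e)
v = √(2 × 1.362421e-19 J / 9.10938 × 10⁻³¹ kg)
v = 5.4692e+05 m/s

This is approximately 0.1824% the speed of light.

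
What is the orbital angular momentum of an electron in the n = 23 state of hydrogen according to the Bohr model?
2.43e-33 J·s (or 23ℏ)

In the Bohr model, angular momentum is quantized:
L = nℏ

where ℏ = h/(2π) = 1.0546e-34 J·s

For n = 23:
L = 23 × 1.0546e-34 J·s
L = 2.43e-33 J·s

This can also be written as L = 23ℏ.
The angular momentum is an integer multiple of the reduced Planck constant.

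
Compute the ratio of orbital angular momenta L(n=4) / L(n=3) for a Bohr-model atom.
1.33

In the Bohr model, L_n = nℏ, so the ratio is purely the ratio of quantum numbers:

L_4/L_3 = 4ℏ / 3ℏ = 4/3 = 1.33

The angular momentum scales linearly with n.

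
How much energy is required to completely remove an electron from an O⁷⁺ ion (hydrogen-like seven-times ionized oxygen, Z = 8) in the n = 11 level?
7.20 eV

The ionization energy is the energy needed to remove the electron completely (n → ∞).

For a hydrogen-like ion with Z = 8, E_n = -13.6057 Z² / n² eV.

At n = 11: E_11 = -13.6057 × 8² / 11² = -7.19640 eV
At n = ∞: E_∞ = 0 eV

Ionization energy = E_∞ - E_11 = 0 - (-7.19640) = 7.19640 eV
Ionization energy ≈ 7.20 eV

This is also called the binding energy of the electron in state n = 11.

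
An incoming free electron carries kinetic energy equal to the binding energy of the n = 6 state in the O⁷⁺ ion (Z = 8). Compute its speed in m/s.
2.917e+06 m/s (or 0.973% of c)

The binding energy at n = 6 for O⁷⁺ is:
E_6 = -13.6057 × 8²/6² = -24.18791 eV
|E_6| = 24.18791 eV

Convert to Joules:
KE = 24.18791 eV × (1.602177 × 10⁻¹⁹ J/eV) = 3.87533e-18 J

Using KE = ½mv²:
v = √(2·KE/m_e)
v = √(2 × 3.87533e-18 J / 9.10938 × 10⁻³¹ kg)
v = 2.917e+06 m/s

This is approximately 0.973% the speed of light.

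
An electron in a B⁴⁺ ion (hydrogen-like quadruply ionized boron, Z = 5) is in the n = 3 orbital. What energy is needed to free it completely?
37.79361 eV

The ionization energy is the energy needed to remove the electron completely (n → ∞).

For a hydrogen-like ion with Z = 5, E_n = -13.6057 Z² / n² eV.

At n = 3: E_3 = -13.6057 × 5² / 3² = -37.79361111 eV
At n = ∞: E_∞ = 0 eV

Ionization energy = E_∞ - E_3 = 0 - (-37.79361111) = 37.79361111 eV
Ionization energy ≈ 37.79361 eV

This is also called the binding energy of the electron in state n = 3.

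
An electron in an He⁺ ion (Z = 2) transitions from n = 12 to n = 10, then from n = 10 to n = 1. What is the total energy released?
54.04486 eV

The energy levels of He⁺ are E_n = -13.6057 × 2² / n² eV.

First transition (12 → 10):
ΔE₁ = |E_10 - E_12|
ΔE₁ = |-0.54422800000 - (-0.37793611111)| = 0.16629189 eV

Second transition (10 → 1):
ΔE₂ = |E_1 - E_10|
ΔE₂ = |-54.42280000000 - (-0.54422800000)| = 53.87857200 eV

Total energy released:
E_total = ΔE₁ + ΔE₂ = 0.16629189 + 53.87857200 = 54.04486 eV

Note: This equals the direct transition 12 → 1: 54.04486 eV ✓
Energy is conserved regardless of the path taken.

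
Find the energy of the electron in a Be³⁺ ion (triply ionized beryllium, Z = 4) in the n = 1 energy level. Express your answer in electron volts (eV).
-217.69 eV

The energy levels of a hydrogen-like atom are given by:
E_n = -13.6057 Z² / n² eV  (with Z = 4 for Be³⁺)

For n = 1:
E_1 = -13.6057 × 4² / 1²
E_1 = -13.6057 × 16 / 1
E_1 = -217.69 eV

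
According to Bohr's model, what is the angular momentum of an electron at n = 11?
1.160e-33 J·s (or 11ℏ)

In the Bohr model, angular momentum is quantized:
L = nℏ

where ℏ = h/(2π) = 1.05457e-34 J·s

For n = 11:
L = 11 × 1.05457e-34 J·s
L = 1.160e-33 J·s

This can also be written as L = 11ℏ.
The angular momentum is an integer multiple of the reduced Planck constant.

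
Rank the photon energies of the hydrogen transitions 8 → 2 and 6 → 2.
8 → 2

Calculate the energy for each transition:

Transition 8 → 2:
ΔE₁ = |E_2 - E_8| = |-13.6057/2² - (-13.6057/8²)|
ΔE₁ = |-3.401425000000 - (-0.212589062500)| = 3.188835938 eV

Transition 6 → 2:
ΔE₂ = |E_2 - E_6| = |-13.6057/2² - (-13.6057/6²)|
ΔE₂ = |-3.401425000000 - (-0.377936111111)| = 3.023488889 eV

Since 3.188835938 eV > 3.023488889 eV, the transition 8 → 2 emits the more energetic photon.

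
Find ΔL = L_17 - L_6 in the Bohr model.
1.160e-33 J·s (or 11ℏ)

In the Bohr model, L_n = nℏ where ℏ = 1.05457e-34 J·s.

L_17 = 17ℏ = 1.79277e-33 J·s
L_6 = 6ℏ = 6.32742e-34 J·s

ΔL = L_17 - L_6 = (17 - 6)ℏ = 11ℏ
ΔL = 11 × 1.05457e-34 J·s = 1.160e-33 J·s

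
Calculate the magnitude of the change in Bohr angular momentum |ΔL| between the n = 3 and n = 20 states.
1.79e-33 J·s (or 17ℏ)

In the Bohr model, L_n = nℏ where ℏ = 1.0546e-34 J·s.

L_20 = 20ℏ = 2.1092e-33 J·s
L_3 = 3ℏ = 3.1638e-34 J·s

ΔL = L_20 - L_3 = (20 - 3)ℏ = 17ℏ
ΔL = 17 × 1.0546e-34 J·s = 1.79e-33 J·s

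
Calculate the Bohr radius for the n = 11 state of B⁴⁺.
1.2806 nm (or 12.8061 Å)

The Bohr radius formula is:
r_n = n² a₀ / Z

where a₀ = 0.0529177 nm is the Bohr radius.

For B⁴⁺ (Z = 5) at n = 11:
r_11 = 11² × 0.0529177 nm / 5
r_11 = 121 × 0.0529177 nm / 5
r_11 = 6.40304 nm / 5
r_11 = 1.2806 nm

The electron orbits at approximately 1.2806 nm from the nucleus.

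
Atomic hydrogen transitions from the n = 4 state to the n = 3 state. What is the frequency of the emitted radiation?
1.59923e+14 Hz

First, find the transition energy:
E_4 = -13.6057 / 4² = -0.850356250 eV
E_3 = -13.6057 / 3² = -1.511744444 eV
|ΔE| = |E_3 - E_4| = 0.661388194 eV

Convert to Joules: E = 0.661388194 eV × (1.602177 × 10⁻¹⁹ J/eV) = 1.0596610e-19 J

Using E = hf:
f = E/h = 1.0596610e-19 J / (6.62607 × 10⁻³⁴ J·s)
f = 1.59923e+14 Hz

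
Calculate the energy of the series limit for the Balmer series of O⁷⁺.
217.69120 eV

The series limit corresponds to the transition from n = ∞ to n = 2.
This is the highest energy (shortest wavelength) transition in the Balmer series.

E_∞ = 0 eV
E_2 = -13.6057 × 8² / 2² = -217.69120 eV

Energy at series limit:
ΔE = E_∞ - E_2 = 0 - (-217.69120) = 217.69120 eV

This energy equals the ionization energy from the n = 2 state of O⁷⁺.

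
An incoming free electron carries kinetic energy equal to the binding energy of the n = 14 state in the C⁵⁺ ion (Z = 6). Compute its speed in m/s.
9.37583e+05 m/s (or 0.313% of c)

The binding energy at n = 14 for C⁵⁺ is:
E_14 = -13.6057 × 6²/14² = -2.49900612 eV
|E_14| = 2.49900612 eV

Convert to Joules:
KE = 2.49900612 eV × (1.602177 × 10⁻¹⁹ J/eV) = 4.0038501e-19 J

Using KE = ½mv²:
v = √(2·KE/m_e)
v = √(2 × 4.0038501e-19 J / 9.10938 × 10⁻³¹ kg)
v = 9.37583e+05 m/s

This is approximately 0.313% the speed of light.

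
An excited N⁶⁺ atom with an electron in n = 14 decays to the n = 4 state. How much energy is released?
38.27 eV

The energy levels are E_n = -13.6057 Z² eV / n².

Energy at n = 14: E_14 = -13.6057 × 7² / 14² = -3.40143 eV
Energy at n = 4: E_4 = -13.6057 × 7² / 4² = -41.66746 eV

For emission (electron falling to lower state), the photon energy is:
E_photon = E_14 - E_4 = |-3.40143 - (-41.66746)|
E_photon = 38.27 eV

This energy is carried away by the emitted photon.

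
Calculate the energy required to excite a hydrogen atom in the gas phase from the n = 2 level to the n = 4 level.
2.55 eV

The energy levels of a hydrogen-like atom are E_n = -13.6057 eV / n².

Energy at n = 2: E_2 = -13.6057 / 2² = -3.40143 eV
Energy at n = 4: E_4 = -13.6057 / 4² = -0.85036 eV

The excitation energy is the difference:
ΔE = E_4 - E_2
ΔE = -0.85036 - (-3.40143)
ΔE = 2.55 eV

Since this is positive, energy must be absorbed (photon absorption).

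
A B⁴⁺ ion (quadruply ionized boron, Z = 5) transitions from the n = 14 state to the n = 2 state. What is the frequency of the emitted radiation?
2.01419e+16 Hz

First, find the transition energy:
E_14 = -13.6057 × 5² / 14² = -1.7354209 eV
E_2 = -13.6057 × 5² / 2² = -85.0356250 eV
|ΔE| = |E_2 - E_14| = 83.3002041 eV

Convert to Joules: E = 83.3002041 eV × (1.602177 × 10⁻¹⁹ J/eV) = 1.3346167e-17 J

Using E = hf:
f = E/h = 1.3346167e-17 J / (6.62607 × 10⁻³⁴ J·s)
f = 2.01419e+16 Hz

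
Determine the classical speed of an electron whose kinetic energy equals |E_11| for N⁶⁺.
1.3922e+06 m/s (or 0.46438% of c)

The binding energy at n = 11 for N⁶⁺ is:
E_11 = -13.6057 × 7²/11² = -5.5097463 eV
|E_11| = 5.5097463 eV

Convert to Joules:
KE = 5.5097463 eV × (1.602177 × 10⁻¹⁹ J/eV) = 8.827589e-19 J

Using KE = ½mv²:
v = √(2·KE/m_e)
v = √(2 × 8.827589e-19 J / 9.10938 × 10⁻³¹ kg)
v = 1.3922e+06 m/s

This is approximately 0.46438% the speed of light.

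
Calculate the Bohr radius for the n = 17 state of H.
15.2932 nm (or 152.9322 Å)

The Bohr radius formula is:
r_n = n² a₀ / Z

where a₀ = 0.0529177 nm is the Bohr radius.

For H (Z = 1) at n = 17:
r_17 = 17² × 0.0529177 nm / 1
r_17 = 289 × 0.0529177 nm / 1
r_17 = 15.29322 nm / 1
r_17 = 15.2932 nm

The electron orbits at approximately 15.2932 nm from the nucleus.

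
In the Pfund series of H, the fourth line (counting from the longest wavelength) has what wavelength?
3295.200 nm

The lines of a series are numbered from the longest wavelength (smallest ΔE) outward; the fourth line is the transition from n = n_f + 4 to n_f.
The Pfund series has all transitions ending at n_f = 5.

For H, the fourth line (δ-line) is the jump from n = 9 to n = 5:
E_9 = -13.6057 / 9² = -0.167971605 eV
E_5 = -13.6057 / 5² = -0.544228000 eV
ΔE = E_9 - E_5 = 0.376256395 eV

λ = hc/E = 1239.84 eV·nm / 0.376256395 eV
λ = 3295.200 nm

This is the δ-line of the Pfund series in H.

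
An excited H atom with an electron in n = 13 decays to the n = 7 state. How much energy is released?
0.1972 eV

The energy levels are E_n = -13.6057 eV / n².

Energy at n = 13: E_13 = -13.6057 / 13² = -0.0805071 eV
Energy at n = 7: E_7 = -13.6057 / 7² = -0.2776673 eV

For emission (electron falling to lower state), the photon energy is:
E_photon = E_13 - E_7 = |-0.0805071 - (-0.2776673)|
E_photon = 0.1972 eV

This energy is carried away by the emitted photon.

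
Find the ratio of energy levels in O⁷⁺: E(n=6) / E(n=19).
10.0278

Using E_n = -13.6057 Z² / n² eV with Z = 8:

E_6 = -13.6057 × 8² / 6² = -870.7648 / 36 = -24.1879111111 eV
E_19 = -13.6057 × 8² / 19² = -870.7648 / 361 = -2.4120908587 eV

The ratio is:
E_6/E_19 = (-24.1879111111) / (-2.4120908587)
E_6/E_19 = (-870.7648/36) / (-870.7648/361)
E_6/E_19 = 361/36
E_6/E_19 = 10.0278
(Note: the Z² factors cancel in the ratio.)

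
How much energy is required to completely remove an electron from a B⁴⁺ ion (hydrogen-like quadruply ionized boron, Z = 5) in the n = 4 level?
21.2589 eV

The ionization energy is the energy needed to remove the electron completely (n → ∞).

For a hydrogen-like ion with Z = 5, E_n = -13.6057 Z² / n² eV.

At n = 4: E_4 = -13.6057 × 5² / 4² = -21.2589063 eV
At n = ∞: E_∞ = 0 eV

Ionization energy = E_∞ - E_4 = 0 - (-21.2589063) = 21.2589063 eV
Ionization energy ≈ 21.2589 eV

This is also called the binding energy of the electron in state n = 4.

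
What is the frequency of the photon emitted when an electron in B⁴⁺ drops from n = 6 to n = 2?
1.82769e+16 Hz

First, find the transition energy:
E_6 = -13.6057 × 5² / 6² = -9.44840278 eV
E_2 = -13.6057 × 5² / 2² = -85.03562500 eV
|ΔE| = |E_2 - E_6| = 75.58722222 eV

Convert to Joules: E = 75.58722222 eV × (1.602177 × 10⁻¹⁹ J/eV) = 1.2110411e-17 J

Using E = hf:
f = E/h = 1.2110411e-17 J / (6.62607 × 10⁻³⁴ J·s)
f = 1.82769e+16 Hz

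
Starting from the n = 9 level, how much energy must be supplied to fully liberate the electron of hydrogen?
0.168 eV

The ionization energy is the energy needed to remove the electron completely (n → ∞).

For hydrogen, E_n = -13.6057 eV / n².

At n = 9: E_9 = -13.6057 / 9² = -0.167972 eV
At n = ∞: E_∞ = 0 eV

Ionization energy = E_∞ - E_9 = 0 - (-0.167972) = 0.167972 eV
Ionization energy ≈ 0.168 eV

This is also called the binding energy of the electron in state n = 9.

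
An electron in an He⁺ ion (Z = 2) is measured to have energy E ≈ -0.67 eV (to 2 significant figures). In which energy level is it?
n = 9

The exact energy levels follow E_n = -13.6057 Z² / n² eV with Z = 2.

The measured value (-0.67 eV) is reported to only 2 significant figures, so we must test candidate n values and see which one matches to that precision.

Candidate energies:
  n = 7:  E = -13.6057 × 2² / 7² = -1.11067 eV
  n = 8:  E = -13.6057 × 2² / 8² = -0.85036 eV
  n = 9:  E = -13.6057 × 2² / 9² = -0.67189 eV  ← matches
  n = 10:  E = -13.6057 × 2² / 10² = -0.54423 eV
  n = 11:  E = -13.6057 × 2² / 11² = -0.44978 eV

Checking against the measurement of -0.67 eV (2 sig figs), only n = 9 agrees:
E_9 = -0.67189 eV, which rounds to -0.67 eV ✓

Therefore n = 9.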